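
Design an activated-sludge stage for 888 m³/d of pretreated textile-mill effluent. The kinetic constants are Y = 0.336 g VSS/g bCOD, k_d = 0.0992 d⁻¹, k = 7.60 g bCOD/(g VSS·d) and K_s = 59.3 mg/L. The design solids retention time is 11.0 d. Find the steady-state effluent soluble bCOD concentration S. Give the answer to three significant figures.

S ≈ 4.77 mg/L

For a completely mixed reactor with recycle the Lawrence–McCarty relation gives S = K_s·(1 + k_d·θ_c) / [θ_c·(Y·k − k_d) − 1] = 59.3 × (1 + 0.0992 × 11.0) / [11.0 × (0.336 × 7.60 − 0.0992) − 1] = 124.0 / 26.00 = 4.770 mg/L.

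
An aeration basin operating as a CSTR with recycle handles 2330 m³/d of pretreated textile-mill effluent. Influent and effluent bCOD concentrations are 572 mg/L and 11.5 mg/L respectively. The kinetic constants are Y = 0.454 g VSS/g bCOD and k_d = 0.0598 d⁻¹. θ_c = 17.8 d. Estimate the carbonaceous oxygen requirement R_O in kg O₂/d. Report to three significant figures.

Correct the yield for decay: Y_obs = Y/(1 + k_d θ_c) = 0.454 / (1 + 0.0598 × 17.8) = 0.454 / 2.064 = 0.2199.
Q·(S₀ − S) = 2330 × (572 − 11.5) × 10⁻³ = 1306 kg/d removed.
Biomass synthesised: P_X = Y_obs × 1306 = 287.2 kg VSS/d.
R_O = Q·(S₀ − S) − 1.42·P_X = 1306 − 1.42 × 287.2 = 898.1 kg O₂/d.

R_O ≈ 898 kg O₂/d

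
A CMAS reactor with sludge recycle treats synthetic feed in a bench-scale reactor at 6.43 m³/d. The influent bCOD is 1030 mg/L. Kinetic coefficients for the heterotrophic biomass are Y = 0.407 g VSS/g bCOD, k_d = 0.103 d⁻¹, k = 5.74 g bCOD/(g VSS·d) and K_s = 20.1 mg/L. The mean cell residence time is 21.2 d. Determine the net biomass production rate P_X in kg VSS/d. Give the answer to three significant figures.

P_X ≈ 0.846 kg VSS/d

From the Monod/SRT balance for a CMAS, S = K_s·(1+k_d θ_c)/[θ_c·(Y k − k_d) − 1] = 20.1 × (1 + 0.103 × 21.2) / [21.2 × (0.407 × 5.74 − 0.103) − 1] = 63.99 / 46.34 = 1.381 mg/L.
Y_obs = Y / (1 + k_d θ_c) = 0.407 / (1 + 0.103 × 21.2) = 0.407 / 3.184 = 0.1278.
Mass of bCOD removed per day: Q(S₀ − S) = 6.43 × 1029 g/m³ = 6.614 kg/d.
Biomass produced: P_X = Y_obs·Q·ΔS = 0.1278 × 6.614 ≈ 0.8456 kg VSS/d.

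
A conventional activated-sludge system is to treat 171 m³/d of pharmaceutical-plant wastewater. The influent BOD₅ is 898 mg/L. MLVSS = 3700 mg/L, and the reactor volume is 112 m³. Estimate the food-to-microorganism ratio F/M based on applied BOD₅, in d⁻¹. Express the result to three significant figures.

F/M = Q·S₀ / (V·X) = 171 × 898 / (112.0 × 3700) = 0.3706 g BOD₅·(g VSS·d)⁻¹.

F/M ≈ 0.371 d⁻¹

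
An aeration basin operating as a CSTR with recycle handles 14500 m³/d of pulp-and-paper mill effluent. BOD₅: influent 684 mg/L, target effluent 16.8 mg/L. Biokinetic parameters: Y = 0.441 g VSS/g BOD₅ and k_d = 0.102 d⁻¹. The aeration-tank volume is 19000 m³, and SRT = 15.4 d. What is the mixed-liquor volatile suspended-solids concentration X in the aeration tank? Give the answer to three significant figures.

From V·X·(1 + k_d·θ_c) = Y·Q·(S₀ − S)·θ_c: X = 0.441 × 14500 × (684 − 16.8) × 15.4 / [19000 × (1 + 0.102 × 15.4)] = 1345 mg/L.

X ≈ 1350 mg/L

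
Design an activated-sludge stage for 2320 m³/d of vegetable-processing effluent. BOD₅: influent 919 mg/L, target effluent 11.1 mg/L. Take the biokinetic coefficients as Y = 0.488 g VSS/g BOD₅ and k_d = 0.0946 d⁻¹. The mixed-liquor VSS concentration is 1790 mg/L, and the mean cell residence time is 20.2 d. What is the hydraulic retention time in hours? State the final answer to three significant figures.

τ ≈ 41.2 h

From the SRT design equation V = Y Q (S₀−S) θ_c / [X (1 + k_d θ_c)] = 0.488 × 2320 × (919 − 11.1) × 20.2 / [1790 × (1 + 0.0946 × 20.2)] = 2.08×10^7 / 5211 = 3985 m³.
HRT = V/Q = 3985 m³ / 2320 m³·d⁻¹ = 1.718 d × 24 = 41.22 h.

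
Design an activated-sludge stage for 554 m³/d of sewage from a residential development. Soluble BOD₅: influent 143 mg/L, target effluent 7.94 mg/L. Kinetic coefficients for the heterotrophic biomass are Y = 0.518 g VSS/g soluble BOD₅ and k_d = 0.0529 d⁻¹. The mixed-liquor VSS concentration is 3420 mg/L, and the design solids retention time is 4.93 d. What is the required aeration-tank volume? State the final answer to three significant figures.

V ≈ 44.3 m³

Steady-state biomass mass balance: V·X·(1 + k_d·θ_c) = Y·Q·(S₀ − S)·θ_c, so V = 0.518 × 554 × (143 − 7.94) × 4.93 / [3420 × (1 + 0.0529 × 4.93)] = 1.91×10^5 / 4312 = 44.31 m³.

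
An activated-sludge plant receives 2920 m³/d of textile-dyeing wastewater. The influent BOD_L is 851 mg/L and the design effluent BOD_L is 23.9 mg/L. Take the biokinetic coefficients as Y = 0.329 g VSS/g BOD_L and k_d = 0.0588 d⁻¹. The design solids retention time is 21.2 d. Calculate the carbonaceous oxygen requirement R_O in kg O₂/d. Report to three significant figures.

R_O ≈ 1910 kg O₂/d

Correct the yield for decay: Y_obs = Y/(1 + k_d θ_c) = 0.329 / (1 + 0.0588 × 21.2) = 0.329 / 2.247 = 0.1464.
Substrate removed = Q·(S₀ − S) = 2920 m³/d × (851 − 23.9) g/m³ = 2.42×10^6 g/d = 2415 kg/d.
Net sludge production P_X = 0.1464 × 2415 = 353.7 kg VSS/d.
Carbonaceous O₂ demand = substrate oxidised − cell-mass equivalent = 2415 − 1.42 × 353.7 = 1913 kg O₂/d.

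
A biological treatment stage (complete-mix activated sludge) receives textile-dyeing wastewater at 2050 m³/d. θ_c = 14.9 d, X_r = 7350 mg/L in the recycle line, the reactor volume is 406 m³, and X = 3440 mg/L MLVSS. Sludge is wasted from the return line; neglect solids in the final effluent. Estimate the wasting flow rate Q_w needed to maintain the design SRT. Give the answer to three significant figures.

Q_w = (V·X)/(θ_c X_r) = 406.0 × 3440 / (14.9 × 7350) = 12.75 m³/d.

Q_w ≈ 12.8 m³/d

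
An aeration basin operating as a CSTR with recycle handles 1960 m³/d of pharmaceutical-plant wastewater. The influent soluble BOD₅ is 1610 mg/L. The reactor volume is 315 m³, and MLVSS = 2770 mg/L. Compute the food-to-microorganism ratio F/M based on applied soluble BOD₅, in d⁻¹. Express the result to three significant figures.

F/M = Q·S₀ / (V·X) = 1960 × 1610 / (315.0 × 2770) = 3.617 g soluble BOD₅·(g VSS·d)⁻¹.

F/M ≈ 3.62 d⁻¹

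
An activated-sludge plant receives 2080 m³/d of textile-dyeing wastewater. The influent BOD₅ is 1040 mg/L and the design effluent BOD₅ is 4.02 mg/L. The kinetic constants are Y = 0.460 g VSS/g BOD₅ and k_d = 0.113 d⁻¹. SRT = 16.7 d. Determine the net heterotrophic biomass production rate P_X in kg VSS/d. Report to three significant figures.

P_X ≈ 343 kg VSS/d

The observed yield is Y_obs = Y/(1 + k_d·θ_c) = 0.460 / (1 + 0.113 × 16.7) = 0.460 / 2.887 = 0.1593 g VSS per g BOD₅ removed.
Substrate removed = Q·(S₀ − S) = 2080 m³/d × (1040 − 4.02) g/m³ = 2.15×10^6 g/d = 2155 kg/d.
Net biomass production P_X = Y_obs × Q·(S₀ − S) = 0.1593 × 2155 = 343.3 kg VSS/d.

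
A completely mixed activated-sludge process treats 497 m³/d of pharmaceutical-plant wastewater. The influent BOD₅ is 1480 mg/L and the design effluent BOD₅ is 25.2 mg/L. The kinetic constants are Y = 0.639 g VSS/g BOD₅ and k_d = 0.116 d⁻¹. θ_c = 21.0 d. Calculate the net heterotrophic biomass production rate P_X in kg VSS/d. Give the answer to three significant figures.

P_X ≈ 134 kg VSS/d

Observed yield with endogenous decay: Y_obs = Y / (1 + k_d·θ_c) = 0.639 / (1 + 0.116 × 21.0) = 0.639 / 3.436 = 0.1860 g VSS/g BOD₅.
ΔS = 1480 − 25.2 = 1455 mg/L, so the substrate removal rate is 497 × 1455/1000 = 723.0 kg BOD₅/d.
Net biomass production P_X = Y_obs × Q·(S₀ − S) = 0.1860 × 723.0 = 134.5 kg VSS/d.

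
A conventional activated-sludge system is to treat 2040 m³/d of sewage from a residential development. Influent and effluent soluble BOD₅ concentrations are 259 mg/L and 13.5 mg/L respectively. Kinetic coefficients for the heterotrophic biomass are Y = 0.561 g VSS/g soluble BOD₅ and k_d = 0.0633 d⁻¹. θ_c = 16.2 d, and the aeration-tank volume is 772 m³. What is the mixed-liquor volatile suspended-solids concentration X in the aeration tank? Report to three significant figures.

X ≈ 2910 mg/L

X = Y·Q·ΔS·θ_c / [V·(1 + k_d θ_c)] = 0.561 × 2040 × (259 − 13.5) × 16.2 / [772 × (1 + 0.0633 × 16.2)] = 2911 mg/L.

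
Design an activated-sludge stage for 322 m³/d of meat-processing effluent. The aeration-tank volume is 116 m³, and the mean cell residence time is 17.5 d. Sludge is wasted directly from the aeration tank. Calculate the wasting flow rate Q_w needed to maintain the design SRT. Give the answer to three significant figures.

Wasting from the aeration tank: Q_w = V / θ_c = 116.0 / 17.5 = 6.629 m³/d.

Q_w ≈ 6.63 m³/d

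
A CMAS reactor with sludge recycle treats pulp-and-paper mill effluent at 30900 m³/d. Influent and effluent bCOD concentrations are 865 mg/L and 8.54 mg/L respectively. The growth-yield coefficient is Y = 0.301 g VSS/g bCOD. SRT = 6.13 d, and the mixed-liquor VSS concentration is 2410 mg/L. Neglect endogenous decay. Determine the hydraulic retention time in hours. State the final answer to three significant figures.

τ ≈ 15.7 h

Biomass mass balance (decay neglected): V·X = Y·Q·(S₀ − S)·θ_c, so V = 0.301 × 30900 × (865 − 8.54) × 6.13 / 2410 = 20262 m³.
Hydraulic retention time τ = V/Q = 20262 / 30900 = 0.6557 d = 15.74 h.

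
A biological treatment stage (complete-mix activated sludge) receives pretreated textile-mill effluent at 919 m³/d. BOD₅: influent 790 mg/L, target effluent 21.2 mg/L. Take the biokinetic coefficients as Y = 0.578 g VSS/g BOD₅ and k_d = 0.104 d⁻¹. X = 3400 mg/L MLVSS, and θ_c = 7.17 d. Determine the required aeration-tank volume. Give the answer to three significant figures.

From the SRT design equation V = Y Q (S₀−S) θ_c / [X (1 + k_d θ_c)] = 0.578 × 919 × (790 − 21.2) × 7.17 / [3400 × (1 + 0.104 × 7.17)] = 2.93×10^6 / 5935 = 493.3 m³.

V ≈ 493 m³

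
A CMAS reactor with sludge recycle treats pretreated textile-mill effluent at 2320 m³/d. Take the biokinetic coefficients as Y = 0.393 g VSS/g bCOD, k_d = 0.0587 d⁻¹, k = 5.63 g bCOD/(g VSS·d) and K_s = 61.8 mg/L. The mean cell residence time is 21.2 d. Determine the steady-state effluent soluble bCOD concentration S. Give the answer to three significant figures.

Effluent substrate depends only on kinetics and SRT: S = K_s(1 + k_d θ_c) / [θ_c(Yk − k_d) − 1] = 61.8 × (1 + 0.0587 × 21.2) / [21.2 × (0.393 × 5.63 − 0.0587) − 1] = 138.7 / 44.66 = 3.106 mg/L.

S ≈ 3.11 mg/L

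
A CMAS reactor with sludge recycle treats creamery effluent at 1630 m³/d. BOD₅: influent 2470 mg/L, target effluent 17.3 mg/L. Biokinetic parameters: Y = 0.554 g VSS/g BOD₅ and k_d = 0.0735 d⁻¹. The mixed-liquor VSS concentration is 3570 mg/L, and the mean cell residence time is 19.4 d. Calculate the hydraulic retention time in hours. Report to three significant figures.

τ ≈ 73.1 h

From the SRT design equation V = Y Q (S₀−S) θ_c / [X (1 + k_d θ_c)] = 0.554 × 1630 × (2470 − 17.3) × 19.4 / [3570 × (1 + 0.0735 × 19.4)] = 4.3×10^7 / 8660 = 4961 m³.
HRT = V/Q = 4961 m³ / 1630 m³·d⁻¹ = 3.044 d × 24 = 73.05 h.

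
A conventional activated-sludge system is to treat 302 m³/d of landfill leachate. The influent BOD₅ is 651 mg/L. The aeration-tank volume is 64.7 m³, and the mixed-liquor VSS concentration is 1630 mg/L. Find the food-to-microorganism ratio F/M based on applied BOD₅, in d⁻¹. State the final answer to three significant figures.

Food-to-microorganism ratio F/M = Q S₀ / (V X) = 302 × 651 / (64.70 × 1630) = 1.864 d⁻¹.

F/M ≈ 1.86 d⁻¹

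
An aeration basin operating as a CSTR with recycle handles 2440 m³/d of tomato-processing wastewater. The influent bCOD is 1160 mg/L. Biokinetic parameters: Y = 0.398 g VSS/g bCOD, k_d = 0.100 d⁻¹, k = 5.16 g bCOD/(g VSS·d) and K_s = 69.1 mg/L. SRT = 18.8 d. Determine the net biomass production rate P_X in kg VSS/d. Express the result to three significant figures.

P_X ≈ 389 kg VSS/d

From the Monod/SRT balance for a CMAS, S = K_s·(1+k_d θ_c)/[θ_c·(Y k − k_d) − 1] = 69.1 × (1 + 0.100 × 18.8) / [18.8 × (0.398 × 5.16 − 0.100) − 1] = 199.0 / 35.73 = 5.570 mg/L.
Y_obs = Y / (1 + k_d θ_c) = 0.398 / (1 + 0.100 × 18.8) = 0.398 / 2.880 = 0.1382.
Substrate removed = Q·(S₀ − S) = 2440 m³/d × (1160 − 5.57) g/m³ = 2.82×10^6 g/d = 2817 kg/d.
So the net sludge growth is P_X = 0.1382 × 2817 = 389.3 kg VSS/d.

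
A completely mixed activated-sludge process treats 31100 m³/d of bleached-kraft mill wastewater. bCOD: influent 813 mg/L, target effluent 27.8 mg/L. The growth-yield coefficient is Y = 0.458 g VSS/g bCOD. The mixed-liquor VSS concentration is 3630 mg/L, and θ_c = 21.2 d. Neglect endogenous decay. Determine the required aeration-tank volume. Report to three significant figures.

Biomass mass balance (decay neglected): V·X = Y·Q·(S₀ − S)·θ_c, so V = 0.458 × 31100 × (813 − 27.8) × 21.2 / 3630 = 65318 m³.

V ≈ 65300 m³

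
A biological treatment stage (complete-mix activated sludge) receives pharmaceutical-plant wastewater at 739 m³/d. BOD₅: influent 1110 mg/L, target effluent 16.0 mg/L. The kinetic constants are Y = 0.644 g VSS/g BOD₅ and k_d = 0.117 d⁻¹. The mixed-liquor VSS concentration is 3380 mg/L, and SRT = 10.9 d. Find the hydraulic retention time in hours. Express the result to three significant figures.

τ ≈ 24.0 h

From the SRT design equation V = Y Q (S₀−S) θ_c / [X (1 + k_d θ_c)] = 0.644 × 739 × (1110 − 16.0) × 10.9 / [3380 × (1 + 0.117 × 10.9)] = 5.68×10^6 / 7691 = 737.9 m³.
HRT = V/Q = 737.9 m³ / 739 m³·d⁻¹ = 0.9986 d × 24 = 23.97 h.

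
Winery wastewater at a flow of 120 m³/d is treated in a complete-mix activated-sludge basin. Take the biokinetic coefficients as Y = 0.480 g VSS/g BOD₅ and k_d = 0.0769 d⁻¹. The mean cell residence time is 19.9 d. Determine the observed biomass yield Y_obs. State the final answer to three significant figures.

The observed yield is Y_obs = Y/(1 + k_d·θ_c) = 0.480 / (1 + 0.0769 × 19.9) = 0.480 / 2.530 = 0.1897 g VSS per g BOD₅ removed.

Y_obs ≈ 0.190 g VSS/g BOD₅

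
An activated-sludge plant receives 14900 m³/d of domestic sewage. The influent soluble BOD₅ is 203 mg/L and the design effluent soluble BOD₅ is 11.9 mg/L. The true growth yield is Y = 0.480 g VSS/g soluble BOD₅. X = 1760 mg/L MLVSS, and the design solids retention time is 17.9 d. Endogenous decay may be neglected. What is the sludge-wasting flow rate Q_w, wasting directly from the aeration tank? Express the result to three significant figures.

Q_w ≈ 777 m³/d

Biomass mass balance (decay neglected): V·X = Y·Q·(S₀ − S)·θ_c, so V = 0.480 × 14900 × (203 − 11.9) × 17.9 / 1760 = 13900 m³.
For wasting at MLVSS concentration, Q_w = V/θ_c = 13900/17.9 = 776.6 m³/d.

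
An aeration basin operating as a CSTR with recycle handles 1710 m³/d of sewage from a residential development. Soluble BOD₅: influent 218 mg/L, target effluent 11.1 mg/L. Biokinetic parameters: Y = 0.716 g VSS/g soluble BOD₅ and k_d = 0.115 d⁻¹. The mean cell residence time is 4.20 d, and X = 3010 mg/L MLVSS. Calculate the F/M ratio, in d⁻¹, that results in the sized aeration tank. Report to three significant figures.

Rearranging the biomass balance for a CMAS with decay, V = Y·Q·ΔS·θ_c / [X·(1+k_d θ_c)] = 0.716 × 1710 × (218 − 11.1) × 4.20 / [3010 × (1 + 0.115 × 4.20)] = 1.06×10^6 / 4464 = 238.3 m³.
Food-to-microorganism ratio F/M = Q S₀ / (V X) = 1710 × 218 / (238.3 × 3010) = 0.5196 d⁻¹.

F/M ≈ 0.520 d⁻¹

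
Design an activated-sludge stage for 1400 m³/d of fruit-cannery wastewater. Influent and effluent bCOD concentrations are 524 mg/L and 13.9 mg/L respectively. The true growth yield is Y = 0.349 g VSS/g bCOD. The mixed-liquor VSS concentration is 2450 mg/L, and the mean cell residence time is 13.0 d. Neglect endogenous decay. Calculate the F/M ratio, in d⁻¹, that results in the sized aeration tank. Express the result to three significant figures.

F/M ≈ 0.226 d⁻¹

V·X = Y·Q·ΔS·θ_c gives V = 0.349 × 1400 × (524 − 13.9) × 13.0 / 2450 = 1322 m³.
F/M = applied load / biomass = Q·S₀/(V·X) = 1400 × 524 / (1322 × 2450) = 0.2264 d⁻¹.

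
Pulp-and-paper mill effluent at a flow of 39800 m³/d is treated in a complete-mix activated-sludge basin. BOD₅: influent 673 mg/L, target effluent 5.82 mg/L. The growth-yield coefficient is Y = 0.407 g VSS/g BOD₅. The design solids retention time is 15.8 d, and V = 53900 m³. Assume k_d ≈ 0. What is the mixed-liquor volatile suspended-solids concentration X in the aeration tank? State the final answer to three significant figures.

Without decay, X = Y Q (S₀−S) θ_c / V = 0.407 × 39800 × (673 − 5.82) × 15.8 / 53900 = 3168 mg/L.

X ≈ 3170 mg/L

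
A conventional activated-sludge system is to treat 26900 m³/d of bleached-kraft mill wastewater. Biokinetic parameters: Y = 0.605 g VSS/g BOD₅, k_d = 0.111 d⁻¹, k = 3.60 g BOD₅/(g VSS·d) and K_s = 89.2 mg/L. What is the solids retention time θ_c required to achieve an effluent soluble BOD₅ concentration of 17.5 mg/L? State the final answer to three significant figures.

θ_c ≈ 4.06 d

Specific growth rate at S = 17.5 mg/L: μ = YkS/(K_s+S) = 0.605·3.60·17.5/(89.2+17.5) = 0.3572 d⁻¹.
θ_c = 1/(μ − k_d) = 1/(0.3572 − 0.111) = 1/0.2462 = 4.061 d.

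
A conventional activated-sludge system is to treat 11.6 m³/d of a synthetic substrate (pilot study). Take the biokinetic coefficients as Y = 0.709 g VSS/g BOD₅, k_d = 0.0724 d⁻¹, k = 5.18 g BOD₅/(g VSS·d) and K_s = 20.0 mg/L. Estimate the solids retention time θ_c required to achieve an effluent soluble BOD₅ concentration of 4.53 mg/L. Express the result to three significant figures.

From 1/θ_c = Y·k·S/(K_s + S) − k_d: Y·k·S/(K_s+S) = 0.709 × 5.18 × 4.53 / (20.0 + 4.53) = 0.6782 d⁻¹.
1/θ_c = 0.6782 − 0.0724 = 0.6058 d⁻¹, so θ_c = 1.651 d.

θ_c ≈ 1.65 d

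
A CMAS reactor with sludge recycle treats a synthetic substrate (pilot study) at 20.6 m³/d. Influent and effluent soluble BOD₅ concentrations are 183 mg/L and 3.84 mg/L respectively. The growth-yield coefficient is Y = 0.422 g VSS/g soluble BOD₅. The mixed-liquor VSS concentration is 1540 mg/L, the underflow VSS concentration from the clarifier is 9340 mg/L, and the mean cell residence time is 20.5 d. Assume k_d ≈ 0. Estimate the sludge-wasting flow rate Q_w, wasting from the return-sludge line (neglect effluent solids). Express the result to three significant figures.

Q_w ≈ 0.167 m³/d

With k_d = 0 the design equation reduces to V = Y Q (S₀−S) θ_c / X = 0.422 × 20.6 × (183 − 3.84) × 20.5 / 1540 = 20.73 m³.
Wasting from the return line (neglecting effluent solids): Q_w = V·X / (θ_c·X_r) = 20.73 × 1540 / (20.5 × 9340) = 0.1668 m³/d.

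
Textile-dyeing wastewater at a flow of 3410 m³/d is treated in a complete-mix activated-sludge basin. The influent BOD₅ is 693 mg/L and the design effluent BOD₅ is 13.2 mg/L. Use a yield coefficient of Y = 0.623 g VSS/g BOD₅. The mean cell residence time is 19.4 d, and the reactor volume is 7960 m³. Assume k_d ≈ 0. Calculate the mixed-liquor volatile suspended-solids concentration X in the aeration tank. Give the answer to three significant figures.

X ≈ 3520 mg/L

X = Y·Q·ΔS·θ_c / V = 0.623 × 3410 × (693 − 13.2) × 19.4 / 7960 = 3520 mg/L.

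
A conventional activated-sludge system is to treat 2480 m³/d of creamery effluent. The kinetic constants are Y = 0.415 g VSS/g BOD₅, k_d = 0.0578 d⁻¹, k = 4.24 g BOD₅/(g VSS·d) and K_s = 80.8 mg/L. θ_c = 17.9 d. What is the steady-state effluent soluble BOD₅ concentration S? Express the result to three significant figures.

Effluent substrate depends only on kinetics and SRT: S = K_s(1 + k_d θ_c) / [θ_c(Yk − k_d) − 1] = 80.8 × (1 + 0.0578 × 17.9) / [17.9 × (0.415 × 4.24 − 0.0578) − 1] = 164.4 / 29.46 = 5.580 mg/L.

S ≈ 5.58 mg/L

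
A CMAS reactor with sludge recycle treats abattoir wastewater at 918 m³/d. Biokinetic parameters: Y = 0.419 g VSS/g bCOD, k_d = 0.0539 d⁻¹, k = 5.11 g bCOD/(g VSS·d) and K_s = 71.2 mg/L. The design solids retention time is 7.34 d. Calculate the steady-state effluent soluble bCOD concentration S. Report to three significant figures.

For a completely mixed reactor with recycle the Lawrence–McCarty relation gives S = K_s·(1 + k_d·θ_c) / [θ_c·(Y·k − k_d) − 1] = 71.2 × (1 + 0.0539 × 7.34) / [7.34 × (0.419 × 5.11 − 0.0539) − 1] = 99.37 / 14.32 = 6.939 mg/L.

S ≈ 6.94 mg/L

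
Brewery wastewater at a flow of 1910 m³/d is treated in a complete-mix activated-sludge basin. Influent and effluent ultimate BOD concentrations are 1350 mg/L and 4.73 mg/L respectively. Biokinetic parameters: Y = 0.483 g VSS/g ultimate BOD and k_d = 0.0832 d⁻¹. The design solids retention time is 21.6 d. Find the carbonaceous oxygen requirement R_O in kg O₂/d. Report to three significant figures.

Observed yield with endogenous decay: Y_obs = Y / (1 + k_d·θ_c) = 0.483 / (1 + 0.0832 × 21.6) = 0.483 / 2.797 = 0.1727 g VSS/g ultimate BOD.
ΔS = 1350 − 4.73 = 1345 mg/L, so the substrate removal rate is 1910 × 1345/1000 = 2569 kg ultimate BOD/d.
Biomass synthesised: P_X = Y_obs × 2569 = 443.7 kg VSS/d.
Carbonaceous O₂ demand = substrate oxidised − cell-mass equivalent = 2569 − 1.42 × 443.7 = 1939 kg O₂/d.

R_O ≈ 1940 kg O₂/d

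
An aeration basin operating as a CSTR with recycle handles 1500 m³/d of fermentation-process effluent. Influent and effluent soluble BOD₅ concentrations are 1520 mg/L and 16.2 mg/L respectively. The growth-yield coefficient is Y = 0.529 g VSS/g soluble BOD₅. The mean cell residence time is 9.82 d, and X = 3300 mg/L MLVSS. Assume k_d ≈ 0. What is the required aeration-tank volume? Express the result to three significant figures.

V ≈ 3550 m³

Biomass mass balance (decay neglected): V·X = Y·Q·(S₀ − S)·θ_c, so V = 0.529 × 1500 × (1520 − 16.2) × 9.82 / 3300 = 3551 m³.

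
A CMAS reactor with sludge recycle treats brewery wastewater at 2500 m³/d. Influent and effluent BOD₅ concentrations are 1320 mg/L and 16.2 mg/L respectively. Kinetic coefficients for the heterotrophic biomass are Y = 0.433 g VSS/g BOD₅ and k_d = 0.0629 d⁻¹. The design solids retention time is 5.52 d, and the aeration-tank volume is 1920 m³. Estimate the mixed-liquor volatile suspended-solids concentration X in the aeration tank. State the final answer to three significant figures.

X = Y·Q·ΔS·θ_c / [V·(1 + k_d θ_c)] = 0.433 × 2500 × (1320 − 16.2) × 5.52 / [1920 × (1 + 0.0629 × 5.52)] = 3012 mg/L.

X ≈ 3010 mg/L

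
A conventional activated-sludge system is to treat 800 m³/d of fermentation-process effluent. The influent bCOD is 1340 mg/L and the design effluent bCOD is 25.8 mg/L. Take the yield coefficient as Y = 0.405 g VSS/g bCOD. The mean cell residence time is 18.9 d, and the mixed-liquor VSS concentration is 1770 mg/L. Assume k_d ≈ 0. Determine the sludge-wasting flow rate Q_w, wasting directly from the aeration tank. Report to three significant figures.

Biomass mass balance (decay neglected): V·X = Y·Q·(S₀ − S)·θ_c, so V = 0.405 × 800 × (1340 − 25.8) × 18.9 / 1770 = 4547 m³.
Wasting from the aeration tank: Q_w = V / θ_c = 4547 / 18.9 = 240.6 m³/d.

Q_w ≈ 241 m³/d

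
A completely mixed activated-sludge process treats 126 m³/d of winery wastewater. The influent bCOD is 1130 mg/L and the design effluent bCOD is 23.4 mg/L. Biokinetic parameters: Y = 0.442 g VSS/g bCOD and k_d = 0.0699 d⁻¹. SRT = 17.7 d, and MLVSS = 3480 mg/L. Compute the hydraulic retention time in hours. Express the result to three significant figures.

From the SRT design equation V = Y Q (S₀−S) θ_c / [X (1 + k_d θ_c)] = 0.442 × 126 × (1130 − 23.4) × 17.7 / [3480 × (1 + 0.0699 × 17.7)] = 1.09×10^6 / 7786 = 140.1 m³.
τ = V/Q = 140.1/126 = 1.112 d, or 26.69 h.

τ ≈ 26.7 h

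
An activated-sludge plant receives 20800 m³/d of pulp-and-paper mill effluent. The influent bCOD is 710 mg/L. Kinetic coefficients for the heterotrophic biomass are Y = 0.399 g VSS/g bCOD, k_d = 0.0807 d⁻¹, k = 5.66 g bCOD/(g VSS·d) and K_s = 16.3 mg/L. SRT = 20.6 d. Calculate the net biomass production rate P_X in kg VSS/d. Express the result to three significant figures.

P_X ≈ 2210 kg VSS/d

Effluent substrate depends only on kinetics and SRT: S = K_s(1 + k_d θ_c) / [θ_c(Yk − k_d) − 1] = 16.3 × (1 + 0.0807 × 20.6) / [20.6 × (0.399 × 5.66 − 0.0807) − 1] = 43.40 / 43.86 = 0.9895 mg/L.
Correct the yield for decay: Y_obs = Y/(1 + k_d θ_c) = 0.399 / (1 + 0.0807 × 20.6) = 0.399 / 2.662 = 0.1499.
Q·(S₀ − S) = 20800 × (710 − 0.989) × 10⁻³ = 14747 kg/d removed.
Net biomass production P_X = Y_obs × Q·(S₀ − S) = 0.1499 × 14747 = 2210 kg VSS/d.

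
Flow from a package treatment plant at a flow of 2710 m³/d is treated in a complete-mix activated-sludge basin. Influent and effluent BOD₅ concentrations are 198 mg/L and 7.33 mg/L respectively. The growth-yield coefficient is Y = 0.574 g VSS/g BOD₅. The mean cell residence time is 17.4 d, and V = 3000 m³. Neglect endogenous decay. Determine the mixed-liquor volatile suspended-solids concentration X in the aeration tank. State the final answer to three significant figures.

X ≈ 1720 mg/L

X = Y·Q·ΔS·θ_c / V = 0.574 × 2710 × (198 − 7.33) × 17.4 / 3000 = 1720 mg/L.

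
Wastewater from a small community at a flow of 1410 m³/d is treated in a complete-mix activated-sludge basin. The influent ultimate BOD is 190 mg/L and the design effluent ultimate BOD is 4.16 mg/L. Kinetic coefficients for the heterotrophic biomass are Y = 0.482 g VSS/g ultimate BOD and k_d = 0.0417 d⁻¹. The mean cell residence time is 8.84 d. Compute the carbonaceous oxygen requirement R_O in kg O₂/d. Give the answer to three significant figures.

Correct the yield for decay: Y_obs = Y/(1 + k_d θ_c) = 0.482 / (1 + 0.0417 × 8.84) = 0.482 / 1.369 = 0.3522.
Q·(S₀ − S) = 1410 × (190 − 4.16) × 10⁻³ = 262.0 kg/d removed.
P_X = Y_obs·Q·(S₀ − S) = 0.3522 × 262.0 = 92.28 kg VSS/d.
R_O = Q·(S₀ − S) − 1.42·P_X = 262.0 − 1.42 × 92.28 = 131.0 kg O₂/d.

R_O ≈ 131 kg O₂/d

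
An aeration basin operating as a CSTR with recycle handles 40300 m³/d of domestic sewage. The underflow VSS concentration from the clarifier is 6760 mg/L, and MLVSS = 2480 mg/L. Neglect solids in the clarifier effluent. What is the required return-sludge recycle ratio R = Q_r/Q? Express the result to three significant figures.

R ≈ 0.579

Solids balance on the clarifier gives (1+R)X = R·X_r, so R = X/(X_r − X) = 2480 / (6760 − 2480) = 0.5794.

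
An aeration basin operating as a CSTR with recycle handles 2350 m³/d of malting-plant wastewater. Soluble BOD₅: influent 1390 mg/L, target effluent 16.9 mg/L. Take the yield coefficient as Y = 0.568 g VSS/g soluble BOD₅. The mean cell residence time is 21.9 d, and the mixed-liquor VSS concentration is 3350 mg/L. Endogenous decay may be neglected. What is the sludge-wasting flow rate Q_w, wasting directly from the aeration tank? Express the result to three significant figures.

With k_d = 0 the design equation reduces to V = Y Q (S₀−S) θ_c / X = 0.568 × 2350 × (1390 − 16.9) × 21.9 / 3350 = 11982 m³.
For wasting at MLVSS concentration, Q_w = V/θ_c = 11982/21.9 = 547.1 m³/d.

Q_w ≈ 547 m³/d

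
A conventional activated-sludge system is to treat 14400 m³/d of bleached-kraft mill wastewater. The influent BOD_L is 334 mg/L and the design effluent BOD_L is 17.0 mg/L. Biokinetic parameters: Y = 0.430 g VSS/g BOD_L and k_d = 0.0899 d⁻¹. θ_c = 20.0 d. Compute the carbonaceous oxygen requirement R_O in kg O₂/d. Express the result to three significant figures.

R_O ≈ 3570 kg O₂/d

The observed yield is Y_obs = Y/(1 + k_d·θ_c) = 0.430 / (1 + 0.0899 × 20.0) = 0.430 / 2.798 = 0.1537 g VSS per g BOD_L removed.
ΔS = 334 − 17.0 = 317.0 mg/L, so the substrate removal rate is 14400 × 317.0/1000 = 4565 kg BOD_L/d.
P_X = Y_obs·Q·(S₀ − S) = 0.1537 × 4565 = 701.5 kg VSS/d.
Carbonaceous O₂ demand = substrate oxidised − cell-mass equivalent = 4565 − 1.42 × 701.5 = 3569 kg O₂/d.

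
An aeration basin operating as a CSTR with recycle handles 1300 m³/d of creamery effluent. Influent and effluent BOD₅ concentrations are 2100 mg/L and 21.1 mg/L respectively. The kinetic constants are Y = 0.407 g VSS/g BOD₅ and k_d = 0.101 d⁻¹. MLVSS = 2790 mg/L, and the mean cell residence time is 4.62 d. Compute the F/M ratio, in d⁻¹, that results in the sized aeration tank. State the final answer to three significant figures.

F/M ≈ 0.788 d⁻¹

From the SRT design equation V = Y Q (S₀−S) θ_c / [X (1 + k_d θ_c)] = 0.407 × 1300 × (2100 − 21.1) × 4.62 / [2790 × (1 + 0.101 × 4.62)] = 5.08×10^6 / 4092 = 1242 m³.
Food-to-microorganism ratio F/M = Q S₀ / (V X) = 1300 × 2100 / (1242 × 2790) = 0.7879 d⁻¹.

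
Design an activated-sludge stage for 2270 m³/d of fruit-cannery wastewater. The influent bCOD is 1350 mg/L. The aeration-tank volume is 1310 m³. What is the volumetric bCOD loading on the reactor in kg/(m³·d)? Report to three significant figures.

L_v = Q S₀ / V = 2270 × 1350 × 10⁻³ / 1310 = 2.339 kg/(m³·d).

L_v ≈ 2.34 kg bCOD/(m³·d)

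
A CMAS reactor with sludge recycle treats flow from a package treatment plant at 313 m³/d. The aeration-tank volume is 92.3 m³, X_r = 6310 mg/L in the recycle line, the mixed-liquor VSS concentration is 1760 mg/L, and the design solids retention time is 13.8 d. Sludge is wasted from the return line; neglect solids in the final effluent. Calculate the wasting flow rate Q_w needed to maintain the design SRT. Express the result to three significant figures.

Q_w ≈ 1.87 m³/d

Wasting from the return line (neglecting effluent solids): Q_w = V·X / (θ_c·X_r) = 92.30 × 1760 / (13.8 × 6310) = 1.866 m³/d.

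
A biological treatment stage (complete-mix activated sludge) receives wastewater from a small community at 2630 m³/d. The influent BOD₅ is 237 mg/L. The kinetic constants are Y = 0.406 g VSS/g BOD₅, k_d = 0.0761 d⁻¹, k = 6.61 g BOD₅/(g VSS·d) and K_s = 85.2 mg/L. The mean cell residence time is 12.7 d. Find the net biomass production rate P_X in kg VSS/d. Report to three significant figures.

P_X ≈ 126 kg VSS/d

For a completely mixed reactor with recycle the Lawrence–McCarty relation gives S = K_s·(1 + k_d·θ_c) / [θ_c·(Y·k − k_d) − 1] = 85.2 × (1 + 0.0761 × 12.7) / [12.7 × (0.406 × 6.61 − 0.0761) − 1] = 167.5 / 32.12 = 5.217 mg/L.
Observed yield with endogenous decay: Y_obs = Y / (1 + k_d·θ_c) = 0.406 / (1 + 0.0761 × 12.7) = 0.406 / 1.966 = 0.2065 g VSS/g BOD₅.
Q·(S₀ − S) = 2630 × (237 − 5.22) × 10⁻³ = 609.6 kg/d removed.
Biomass produced: P_X = Y_obs·Q·ΔS = 0.2065 × 609.6 ≈ 125.9 kg VSS/d.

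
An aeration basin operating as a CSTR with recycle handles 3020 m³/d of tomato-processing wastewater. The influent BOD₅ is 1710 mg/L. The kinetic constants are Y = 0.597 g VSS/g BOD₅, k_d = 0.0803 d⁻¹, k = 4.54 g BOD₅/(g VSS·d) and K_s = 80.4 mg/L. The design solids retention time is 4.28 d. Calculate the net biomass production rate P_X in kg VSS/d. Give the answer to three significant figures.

P_X ≈ 2280 kg VSS/d

Effluent substrate depends only on kinetics and SRT: S = K_s(1 + k_d θ_c) / [θ_c(Yk − k_d) − 1] = 80.4 × (1 + 0.0803 × 4.28) / [4.28 × (0.597 × 4.54 − 0.0803) − 1] = 108.0 / 10.26 = 10.53 mg/L.
Observed yield with endogenous decay: Y_obs = Y / (1 + k_d·θ_c) = 0.597 / (1 + 0.0803 × 4.28) = 0.597 / 1.344 = 0.4443 g VSS/g BOD₅.
Substrate removed = Q·(S₀ − S) = 3020 m³/d × (1710 − 10.5) g/m³ = 5.13×10^6 g/d = 5132 kg/d.
So the net sludge growth is P_X = 0.4443 × 5132 = 2280 kg VSS/d.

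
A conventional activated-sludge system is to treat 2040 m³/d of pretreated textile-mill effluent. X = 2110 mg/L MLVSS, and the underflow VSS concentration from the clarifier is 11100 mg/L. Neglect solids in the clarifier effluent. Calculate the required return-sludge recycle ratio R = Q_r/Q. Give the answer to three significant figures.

R ≈ 0.235

Mass balance around the secondary clarifier (neglecting effluent solids): R = X / (X_r − X) = 2110 / (11100 − 2110) = 0.2347.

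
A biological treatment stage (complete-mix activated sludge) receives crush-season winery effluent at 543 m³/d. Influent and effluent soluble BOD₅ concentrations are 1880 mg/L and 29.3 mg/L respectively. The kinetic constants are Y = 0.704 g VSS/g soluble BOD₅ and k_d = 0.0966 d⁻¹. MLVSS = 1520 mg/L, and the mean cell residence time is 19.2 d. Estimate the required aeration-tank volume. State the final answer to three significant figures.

From the SRT design equation V = Y Q (S₀−S) θ_c / [X (1 + k_d θ_c)] = 0.704 × 543 × (1880 − 29.3) × 19.2 / [1520 × (1 + 0.0966 × 19.2)] = 1.36×10^7 / 4339 = 3130 m³.

V ≈ 3130 m³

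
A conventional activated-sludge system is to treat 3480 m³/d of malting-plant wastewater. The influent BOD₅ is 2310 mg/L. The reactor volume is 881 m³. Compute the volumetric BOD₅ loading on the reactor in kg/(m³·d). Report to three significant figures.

Volumetric loading L_v = Q·S₀ / V = 3480 × 2310 g/m³ / 881.0 m³ = 9125 g/(m³·d) = 9.125 kg BOD₅/(m³·d).

L_v ≈ 9.12 kg BOD₅/(m³·d)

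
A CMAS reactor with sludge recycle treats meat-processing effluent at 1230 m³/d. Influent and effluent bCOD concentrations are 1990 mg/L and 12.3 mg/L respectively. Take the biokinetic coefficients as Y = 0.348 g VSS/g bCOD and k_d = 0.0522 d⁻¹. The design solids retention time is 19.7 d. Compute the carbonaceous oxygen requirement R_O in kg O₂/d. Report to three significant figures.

Correct the yield for decay: Y_obs = Y/(1 + k_d θ_c) = 0.348 / (1 + 0.0522 × 19.7) = 0.348 / 2.028 = 0.1716.
Mass of bCOD removed per day: Q(S₀ − S) = 1230 × 1978 g/m³ = 2433 kg/d.
Net sludge production P_X = 0.1716 × 2433 = 417.4 kg VSS/d.
R_O = Q·ΔS − 1.42 P_X = 2433 − 592.6 = 1840 kg O₂/d.

R_O ≈ 1840 kg O₂/d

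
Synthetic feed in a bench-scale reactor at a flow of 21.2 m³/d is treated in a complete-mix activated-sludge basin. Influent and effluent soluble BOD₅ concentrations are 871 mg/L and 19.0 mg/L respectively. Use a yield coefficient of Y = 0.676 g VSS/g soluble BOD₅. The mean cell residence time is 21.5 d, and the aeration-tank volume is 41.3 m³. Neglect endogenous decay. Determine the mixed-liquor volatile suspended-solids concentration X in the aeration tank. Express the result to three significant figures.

X ≈ 6360 mg/L

From V·X = Y·Q·(S₀ − S)·θ_c (decay neglected): X = 0.676 × 21.2 × (871 − 19.0) × 21.5 / 41.3 = 6356 mg/L.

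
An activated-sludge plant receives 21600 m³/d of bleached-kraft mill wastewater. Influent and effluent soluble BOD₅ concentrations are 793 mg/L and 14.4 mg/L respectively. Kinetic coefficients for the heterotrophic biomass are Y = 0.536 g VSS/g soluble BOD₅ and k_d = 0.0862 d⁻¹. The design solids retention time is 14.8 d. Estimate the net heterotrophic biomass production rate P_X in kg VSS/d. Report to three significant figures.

Observed yield with endogenous decay: Y_obs = Y / (1 + k_d·θ_c) = 0.536 / (1 + 0.0862 × 14.8) = 0.536 / 2.276 = 0.2355 g VSS/g soluble BOD₅.
Mass of soluble BOD₅ removed per day: Q(S₀ − S) = 21600 × 778.6 g/m³ = 16818 kg/d.
Biomass produced: P_X = Y_obs·Q·ΔS = 0.2355 × 16818 ≈ 3961 kg VSS/d.

P_X ≈ 3960 kg VSS/d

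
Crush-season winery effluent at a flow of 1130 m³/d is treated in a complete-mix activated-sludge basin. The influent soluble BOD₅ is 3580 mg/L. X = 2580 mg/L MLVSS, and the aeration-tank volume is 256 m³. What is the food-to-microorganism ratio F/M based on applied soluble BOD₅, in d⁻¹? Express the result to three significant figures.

F/M ≈ 6.12 d⁻¹

F/M = applied load / biomass = Q·S₀/(V·X) = 1130 × 3580 / (256.0 × 2580) = 6.125 d⁻¹.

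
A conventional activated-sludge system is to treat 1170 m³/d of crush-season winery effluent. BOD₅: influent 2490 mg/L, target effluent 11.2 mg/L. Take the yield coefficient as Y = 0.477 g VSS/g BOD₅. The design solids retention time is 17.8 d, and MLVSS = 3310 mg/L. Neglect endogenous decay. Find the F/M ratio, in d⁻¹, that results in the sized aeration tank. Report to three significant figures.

Biomass mass balance (decay neglected): V·X = Y·Q·(S₀ − S)·θ_c, so V = 0.477 × 1170 × (2490 − 11.2) × 17.8 / 3310 = 7439 m³.
F/M = Q·S₀ / (V·X) = 1170 × 2490 / (7439 × 3310) = 0.1183 g BOD₅·(g VSS·d)⁻¹.

F/M ≈ 0.118 d⁻¹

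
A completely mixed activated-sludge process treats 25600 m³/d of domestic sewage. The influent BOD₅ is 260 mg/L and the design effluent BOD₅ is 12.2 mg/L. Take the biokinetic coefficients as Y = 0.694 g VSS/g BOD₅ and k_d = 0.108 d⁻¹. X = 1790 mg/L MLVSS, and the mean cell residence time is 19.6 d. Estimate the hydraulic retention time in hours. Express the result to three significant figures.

τ ≈ 14.5 h

Rearranging the biomass balance for a CMAS with decay, V = Y·Q·ΔS·θ_c / [X·(1+k_d θ_c)] = 0.694 × 25600 × (260 − 12.2) × 19.6 / [1790 × (1 + 0.108 × 19.6)] = 8.63×10^7 / 5579 = 15467 m³.
τ = V/Q = 15467/25600 = 0.6042 d, or 14.50 h.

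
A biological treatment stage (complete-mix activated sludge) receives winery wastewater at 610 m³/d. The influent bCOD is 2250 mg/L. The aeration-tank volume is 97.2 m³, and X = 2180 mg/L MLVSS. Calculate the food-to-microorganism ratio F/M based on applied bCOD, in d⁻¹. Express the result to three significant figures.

F/M = Q·S₀ / (V·X) = 610 × 2250 / (97.20 × 2180) = 6.477 g bCOD·(g VSS·d)⁻¹.

F/M ≈ 6.48 d⁻¹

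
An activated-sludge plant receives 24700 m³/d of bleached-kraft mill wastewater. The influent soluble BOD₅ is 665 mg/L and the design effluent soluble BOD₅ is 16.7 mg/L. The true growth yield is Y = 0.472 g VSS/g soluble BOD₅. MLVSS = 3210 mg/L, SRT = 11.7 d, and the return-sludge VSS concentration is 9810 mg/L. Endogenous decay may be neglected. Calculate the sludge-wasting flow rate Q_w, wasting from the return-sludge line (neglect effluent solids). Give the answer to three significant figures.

Q_w ≈ 770 m³/d

With k_d = 0 the design equation reduces to V = Y Q (S₀−S) θ_c / X = 0.472 × 24700 × (665 − 16.7) × 11.7 / 3210 = 27548 m³.
Wasting from the return line (neglecting effluent solids): Q_w = V·X / (θ_c·X_r) = 27548 × 3210 / (11.7 × 9810) = 770.5 m³/d.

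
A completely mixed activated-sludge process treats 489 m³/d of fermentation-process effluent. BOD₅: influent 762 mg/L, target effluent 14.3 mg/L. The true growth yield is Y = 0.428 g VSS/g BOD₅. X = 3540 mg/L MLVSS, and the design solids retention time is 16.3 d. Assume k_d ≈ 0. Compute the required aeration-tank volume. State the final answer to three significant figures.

Biomass mass balance (decay neglected): V·X = Y·Q·(S₀ − S)·θ_c, so V = 0.428 × 489 × (762 − 14.3) × 16.3 / 3540 = 720.6 m³.

V ≈ 721 m³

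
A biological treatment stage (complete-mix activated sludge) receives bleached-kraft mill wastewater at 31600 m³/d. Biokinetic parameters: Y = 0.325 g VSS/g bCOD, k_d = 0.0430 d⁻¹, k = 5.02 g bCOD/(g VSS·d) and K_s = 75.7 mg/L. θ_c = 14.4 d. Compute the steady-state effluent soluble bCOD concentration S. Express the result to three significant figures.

From the Monod/SRT balance for a CMAS, S = K_s·(1+k_d θ_c)/[θ_c·(Y k − k_d) − 1] = 75.7 × (1 + 0.0430 × 14.4) / [14.4 × (0.325 × 5.02 − 0.0430) − 1] = 122.6 / 21.87 = 5.604 mg/L.

S ≈ 5.60 mg/L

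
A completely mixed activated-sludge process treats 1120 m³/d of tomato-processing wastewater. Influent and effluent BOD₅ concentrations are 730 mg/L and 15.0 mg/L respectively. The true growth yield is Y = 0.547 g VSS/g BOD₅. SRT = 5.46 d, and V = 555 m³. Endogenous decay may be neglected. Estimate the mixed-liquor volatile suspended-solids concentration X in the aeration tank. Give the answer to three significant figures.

X ≈ 4310 mg/L

From V·X = Y·Q·(S₀ − S)·θ_c (decay neglected): X = 0.547 × 1120 × (730 − 15.0) × 5.46 / 555 = 4309 mg/L.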